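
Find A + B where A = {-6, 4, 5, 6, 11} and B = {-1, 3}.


A + B = {a + b : a ∈ A, b ∈ B}.
Enumerate all |A|·|B| = 5·2 = 10 pairs (a, b) and collect distinct sums.
a = -6: -6+-1=-7, -6+3=-3
a = 4: 4+-1=3, 4+3=7
a = 5: 5+-1=4, 5+3=8
a = 6: 6+-1=5, 6+3=9
a = 11: 11+-1=10, 11+3=14
Collecting distinct sums: A + B = {-7, -3, 3, 4, 5, 7, 8, 9, 10, 14}
|A + B| = 10

A + B = {-7, -3, 3, 4, 5, 7, 8, 9, 10, 14}


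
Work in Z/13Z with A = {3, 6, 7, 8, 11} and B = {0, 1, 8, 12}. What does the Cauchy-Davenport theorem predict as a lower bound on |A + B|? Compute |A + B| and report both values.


Cauchy-Davenport: |A + B| ≥ min(p, |A| + |B| - 1) for A, B nonempty in Z/pZ.
|A| = 5, |B| = 4, p = 13.
CD lower bound = min(13, 5 + 4 - 1) = min(13, 8) = 8.
Compute A + B mod 13 directly:
a = 3: 3+0=3, 3+1=4, 3+8=11, 3+12=2
a = 6: 6+0=6, 6+1=7, 6+8=1, 6+12=5
a = 7: 7+0=7, 7+1=8, 7+8=2, 7+12=6
a = 8: 8+0=8, 8+1=9, 8+8=3, 8+12=7
a = 11: 11+0=11, 11+1=12, 11+8=6, 11+12=10
A + B = {1, 2, 3, 4, 5, 6, 7, 8, 9, 10, 11, 12}, so |A + B| = 12.
Verify: 12 ≥ 8? Yes ✓.

CD lower bound = 8, actual |A + B| = 12.


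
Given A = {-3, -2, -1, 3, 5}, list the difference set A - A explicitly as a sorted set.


A - A = {a - a' : a, a' ∈ A}.
Compute a - a' for each ordered pair (a, a'):
a = -3: -3--3=0, -3--2=-1, -3--1=-2, -3-3=-6, -3-5=-8
a = -2: -2--3=1, -2--2=0, -2--1=-1, -2-3=-5, -2-5=-7
a = -1: -1--3=2, -1--2=1, -1--1=0, -1-3=-4, -1-5=-6
a = 3: 3--3=6, 3--2=5, 3--1=4, 3-3=0, 3-5=-2
a = 5: 5--3=8, 5--2=7, 5--1=6, 5-3=2, 5-5=0
Collecting distinct values (and noting 0 appears from a-a):
A - A = {-8, -7, -6, -5, -4, -2, -1, 0, 1, 2, 4, 5, 6, 7, 8}
|A - A| = 15

A - A = {-8, -7, -6, -5, -4, -2, -1, 0, 1, 2, 4, 5, 6, 7, 8}


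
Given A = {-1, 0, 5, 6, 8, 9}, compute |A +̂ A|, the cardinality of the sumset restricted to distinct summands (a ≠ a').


Restricted sumset: A +̂ A = {a + a' : a ∈ A, a' ∈ A, a ≠ a'}.
Equivalently, take A + A and drop any sum 2a that is achievable ONLY as a + a for a ∈ A (i.e. sums representable only with equal summands).
Enumerate pairs (a, a') with a < a' (symmetric, so each unordered pair gives one sum; this covers all a ≠ a'):
  -1 + 0 = -1
  -1 + 5 = 4
  -1 + 6 = 5
  -1 + 8 = 7
  -1 + 9 = 8
  0 + 5 = 5
  0 + 6 = 6
  0 + 8 = 8
  0 + 9 = 9
  5 + 6 = 11
  5 + 8 = 13
  5 + 9 = 14
  6 + 8 = 14
  6 + 9 = 15
  8 + 9 = 17
Collected distinct sums: {-1, 4, 5, 6, 7, 8, 9, 11, 13, 14, 15, 17}
|A +̂ A| = 12
(Reference bound: |A +̂ A| ≥ 2|A| - 3 for |A| ≥ 2, with |A| = 6 giving ≥ 9.)

|A +̂ A| = 12


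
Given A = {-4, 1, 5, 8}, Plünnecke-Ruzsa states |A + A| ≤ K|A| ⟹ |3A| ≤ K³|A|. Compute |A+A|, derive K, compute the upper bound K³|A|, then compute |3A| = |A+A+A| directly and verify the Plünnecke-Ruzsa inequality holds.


|A| = 4.
Step 1: Compute A + A by enumerating all 16 pairs.
A + A = {-8, -3, 1, 2, 4, 6, 9, 10, 13, 16}, so |A + A| = 10.
Step 2: Doubling constant K = |A + A|/|A| = 10/4 = 10/4 ≈ 2.5000.
Step 3: Plünnecke-Ruzsa gives |3A| ≤ K³·|A| = (2.5000)³ · 4 ≈ 62.5000.
Step 4: Compute 3A = A + A + A directly by enumerating all triples (a,b,c) ∈ A³; |3A| = 20.
Step 5: Check 20 ≤ 62.5000? Yes ✓.

K = 10/4, Plünnecke-Ruzsa bound K³|A| ≈ 62.5000, |3A| = 20, inequality holds.


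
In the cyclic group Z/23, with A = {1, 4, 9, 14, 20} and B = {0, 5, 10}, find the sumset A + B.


Work in Z/23Z: reduce every sum a + b modulo 23.
Enumerate all 15 pairs:
a = 1: 1+0=1, 1+5=6, 1+10=11
a = 4: 4+0=4, 4+5=9, 4+10=14
a = 9: 9+0=9, 9+5=14, 9+10=19
a = 14: 14+0=14, 14+5=19, 14+10=1
a = 20: 20+0=20, 20+5=2, 20+10=7
Distinct residues collected: {1, 2, 4, 6, 7, 9, 11, 14, 19, 20}
|A + B| = 10 (out of 23 total residues).

A + B = {1, 2, 4, 6, 7, 9, 11, 14, 19, 20}


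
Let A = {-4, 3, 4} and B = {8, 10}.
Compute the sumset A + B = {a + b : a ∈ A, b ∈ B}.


A + B = {a + b : a ∈ A, b ∈ B}.
Enumerate all |A|·|B| = 3·2 = 6 pairs (a, b) and collect distinct sums.
a = -4: -4+8=4, -4+10=6
a = 3: 3+8=11, 3+10=13
a = 4: 4+8=12, 4+10=14
Collecting distinct sums: A + B = {4, 6, 11, 12, 13, 14}
|A + B| = 6

A + B = {4, 6, 11, 12, 13, 14}


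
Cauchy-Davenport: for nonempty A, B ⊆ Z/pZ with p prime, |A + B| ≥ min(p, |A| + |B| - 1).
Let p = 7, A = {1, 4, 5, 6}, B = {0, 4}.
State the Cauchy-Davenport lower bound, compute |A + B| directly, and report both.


Cauchy-Davenport: |A + B| ≥ min(p, |A| + |B| - 1) for A, B nonempty in Z/pZ.
|A| = 4, |B| = 2, p = 7.
CD lower bound = min(7, 4 + 2 - 1) = min(7, 5) = 5.
Compute A + B mod 7 directly:
a = 1: 1+0=1, 1+4=5
a = 4: 4+0=4, 4+4=1
a = 5: 5+0=5, 5+4=2
a = 6: 6+0=6, 6+4=3
A + B = {1, 2, 3, 4, 5, 6}, so |A + B| = 6.
Verify: 6 ≥ 5? Yes ✓.

CD lower bound = 5, actual |A + B| = 6.


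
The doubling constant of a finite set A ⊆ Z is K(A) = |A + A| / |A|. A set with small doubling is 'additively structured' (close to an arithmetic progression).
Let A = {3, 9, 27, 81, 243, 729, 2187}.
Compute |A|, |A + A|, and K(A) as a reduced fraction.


|A| = 7.
Compute A + A by enumerating all 49 pairs.
A + A = {6, 12, 18, 30, 36, 54, 84, 90, 108, 162, 246, 252, 270, 324, 486, 732, 738, 756, 810, 972, 1458, 2190, 2196, 2214, 2268, 2430, 2916, 4374}, so |A + A| = 28.
K = |A + A| / |A| = 28/7 = 4/1 ≈ 4.0000.
Reference: AP of size 7 gives K = 13/7 ≈ 1.8571; a fully generic set of size 7 gives K ≈ 4.0000.

|A| = 7, |A + A| = 28, K = 28/7 = 4/1.


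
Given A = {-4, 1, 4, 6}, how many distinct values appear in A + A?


A + A = {a + a' : a, a' ∈ A}; |A| = 4.
General bounds: 2|A| - 1 ≤ |A + A| ≤ |A|(|A|+1)/2, i.e. 7 ≤ |A + A| ≤ 10.
Lower bound 2|A|-1 is attained iff A is an arithmetic progression.
Enumerate sums a + a' for a ≤ a' (symmetric, so this suffices):
a = -4: -4+-4=-8, -4+1=-3, -4+4=0, -4+6=2
a = 1: 1+1=2, 1+4=5, 1+6=7
a = 4: 4+4=8, 4+6=10
a = 6: 6+6=12
Distinct sums: {-8, -3, 0, 2, 5, 7, 8, 10, 12}
|A + A| = 9

|A + A| = 9


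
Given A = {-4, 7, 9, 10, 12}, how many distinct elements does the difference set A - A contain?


A - A = {a - a' : a, a' ∈ A}; |A| = 5.
Bounds: 2|A|-1 ≤ |A - A| ≤ |A|² - |A| + 1, i.e. 9 ≤ |A - A| ≤ 21.
Note: 0 ∈ A - A always (from a - a). The set is symmetric: if d ∈ A - A then -d ∈ A - A.
Enumerate nonzero differences d = a - a' with a > a' (then include -d):
Positive differences: {1, 2, 3, 5, 11, 13, 14, 16}
Full difference set: {0} ∪ (positive diffs) ∪ (negative diffs).
|A - A| = 1 + 2·8 = 17 (matches direct enumeration: 17).

|A - A| = 17


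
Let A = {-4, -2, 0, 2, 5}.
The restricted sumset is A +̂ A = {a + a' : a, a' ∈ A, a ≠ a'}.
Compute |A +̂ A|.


Restricted sumset: A +̂ A = {a + a' : a ∈ A, a' ∈ A, a ≠ a'}.
Equivalently, take A + A and drop any sum 2a that is achievable ONLY as a + a for a ∈ A (i.e. sums representable only with equal summands).
Enumerate pairs (a, a') with a < a' (symmetric, so each unordered pair gives one sum; this covers all a ≠ a'):
  -4 + -2 = -6
  -4 + 0 = -4
  -4 + 2 = -2
  -4 + 5 = 1
  -2 + 0 = -2
  -2 + 2 = 0
  -2 + 5 = 3
  0 + 2 = 2
  0 + 5 = 5
  2 + 5 = 7
Collected distinct sums: {-6, -4, -2, 0, 1, 2, 3, 5, 7}
|A +̂ A| = 9
(Reference bound: |A +̂ A| ≥ 2|A| - 3 for |A| ≥ 2, with |A| = 5 giving ≥ 7.)

|A +̂ A| = 9


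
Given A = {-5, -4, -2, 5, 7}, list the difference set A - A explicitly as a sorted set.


A - A = {a - a' : a, a' ∈ A}.
Compute a - a' for each ordered pair (a, a'):
a = -5: -5--5=0, -5--4=-1, -5--2=-3, -5-5=-10, -5-7=-12
a = -4: -4--5=1, -4--4=0, -4--2=-2, -4-5=-9, -4-7=-11
a = -2: -2--5=3, -2--4=2, -2--2=0, -2-5=-7, -2-7=-9
a = 5: 5--5=10, 5--4=9, 5--2=7, 5-5=0, 5-7=-2
a = 7: 7--5=12, 7--4=11, 7--2=9, 7-5=2, 7-7=0
Collecting distinct values (and noting 0 appears from a-a):
A - A = {-12, -11, -10, -9, -7, -3, -2, -1, 0, 1, 2, 3, 7, 9, 10, 11, 12}
|A - A| = 17

A - A = {-12, -11, -10, -9, -7, -3, -2, -1, 0, 1, 2, 3, 7, 9, 10, 11, 12}


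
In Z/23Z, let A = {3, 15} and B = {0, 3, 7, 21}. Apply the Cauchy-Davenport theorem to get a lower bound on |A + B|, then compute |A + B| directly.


Cauchy-Davenport: |A + B| ≥ min(p, |A| + |B| - 1) for A, B nonempty in Z/pZ.
|A| = 2, |B| = 4, p = 23.
CD lower bound = min(23, 2 + 4 - 1) = min(23, 5) = 5.
Compute A + B mod 23 directly:
a = 3: 3+0=3, 3+3=6, 3+7=10, 3+21=1
a = 15: 15+0=15, 15+3=18, 15+7=22, 15+21=13
A + B = {1, 3, 6, 10, 13, 15, 18, 22}, so |A + B| = 8.
Verify: 8 ≥ 5? Yes ✓.

CD lower bound = 5, actual |A + B| = 8.


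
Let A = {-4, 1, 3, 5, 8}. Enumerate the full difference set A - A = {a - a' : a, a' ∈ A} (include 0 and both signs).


A - A = {a - a' : a, a' ∈ A}.
Compute a - a' for each ordered pair (a, a'):
a = -4: -4--4=0, -4-1=-5, -4-3=-7, -4-5=-9, -4-8=-12
a = 1: 1--4=5, 1-1=0, 1-3=-2, 1-5=-4, 1-8=-7
a = 3: 3--4=7, 3-1=2, 3-3=0, 3-5=-2, 3-8=-5
a = 5: 5--4=9, 5-1=4, 5-3=2, 5-5=0, 5-8=-3
a = 8: 8--4=12, 8-1=7, 8-3=5, 8-5=3, 8-8=0
Collecting distinct values (and noting 0 appears from a-a):
A - A = {-12, -9, -7, -5, -4, -3, -2, 0, 2, 3, 4, 5, 7, 9, 12}
|A - A| = 15

A - A = {-12, -9, -7, -5, -4, -3, -2, 0, 2, 3, 4, 5, 7, 9, 12}


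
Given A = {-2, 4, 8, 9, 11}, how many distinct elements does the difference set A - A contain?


A - A = {a - a' : a, a' ∈ A}; |A| = 5.
Bounds: 2|A|-1 ≤ |A - A| ≤ |A|² - |A| + 1, i.e. 9 ≤ |A - A| ≤ 21.
Note: 0 ∈ A - A always (from a - a). The set is symmetric: if d ∈ A - A then -d ∈ A - A.
Enumerate nonzero differences d = a - a' with a > a' (then include -d):
Positive differences: {1, 2, 3, 4, 5, 6, 7, 10, 11, 13}
Full difference set: {0} ∪ (positive diffs) ∪ (negative diffs).
|A - A| = 1 + 2·10 = 21 (matches direct enumeration: 21).

|A - A| = 21


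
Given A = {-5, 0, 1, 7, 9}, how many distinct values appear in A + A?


A + A = {a + a' : a, a' ∈ A}; |A| = 5.
General bounds: 2|A| - 1 ≤ |A + A| ≤ |A|(|A|+1)/2, i.e. 9 ≤ |A + A| ≤ 15.
Lower bound 2|A|-1 is attained iff A is an arithmetic progression.
Enumerate sums a + a' for a ≤ a' (symmetric, so this suffices):
a = -5: -5+-5=-10, -5+0=-5, -5+1=-4, -5+7=2, -5+9=4
a = 0: 0+0=0, 0+1=1, 0+7=7, 0+9=9
a = 1: 1+1=2, 1+7=8, 1+9=10
a = 7: 7+7=14, 7+9=16
a = 9: 9+9=18
Distinct sums: {-10, -5, -4, 0, 1, 2, 4, 7, 8, 9, 10, 14, 16, 18}
|A + A| = 14

|A + A| = 14


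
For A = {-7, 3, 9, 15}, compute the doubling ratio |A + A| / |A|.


|A| = 4.
Compute A + A by enumerating all 16 pairs.
A + A = {-14, -4, 2, 6, 8, 12, 18, 24, 30}, so |A + A| = 9.
K = |A + A| / |A| = 9/4 (already in lowest terms) ≈ 2.2500.
Reference: AP of size 4 gives K = 7/4 ≈ 1.7500; a fully generic set of size 4 gives K ≈ 2.5000.

|A| = 4, |A + A| = 9, K = 9/4.


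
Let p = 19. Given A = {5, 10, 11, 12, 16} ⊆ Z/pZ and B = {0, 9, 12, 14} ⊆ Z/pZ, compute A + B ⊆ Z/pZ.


Work in Z/19Z: reduce every sum a + b modulo 19.
Enumerate all 20 pairs:
a = 5: 5+0=5, 5+9=14, 5+12=17, 5+14=0
a = 10: 10+0=10, 10+9=0, 10+12=3, 10+14=5
a = 11: 11+0=11, 11+9=1, 11+12=4, 11+14=6
a = 12: 12+0=12, 12+9=2, 12+12=5, 12+14=7
a = 16: 16+0=16, 16+9=6, 16+12=9, 16+14=11
Distinct residues collected: {0, 1, 2, 3, 4, 5, 6, 7, 9, 10, 11, 12, 14, 16, 17}
|A + B| = 15 (out of 19 total residues).

A + B = {0, 1, 2, 3, 4, 5, 6, 7, 9, 10, 11, 12, 14, 16, 17}


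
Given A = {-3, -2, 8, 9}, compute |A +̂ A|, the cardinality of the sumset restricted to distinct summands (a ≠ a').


Restricted sumset: A +̂ A = {a + a' : a ∈ A, a' ∈ A, a ≠ a'}.
Equivalently, take A + A and drop any sum 2a that is achievable ONLY as a + a for a ∈ A (i.e. sums representable only with equal summands).
Enumerate pairs (a, a') with a < a' (symmetric, so each unordered pair gives one sum; this covers all a ≠ a'):
  -3 + -2 = -5
  -3 + 8 = 5
  -3 + 9 = 6
  -2 + 8 = 6
  -2 + 9 = 7
  8 + 9 = 17
Collected distinct sums: {-5, 5, 6, 7, 17}
|A +̂ A| = 5
(Reference bound: |A +̂ A| ≥ 2|A| - 3 for |A| ≥ 2, with |A| = 4 giving ≥ 5.)

|A +̂ A| = 5


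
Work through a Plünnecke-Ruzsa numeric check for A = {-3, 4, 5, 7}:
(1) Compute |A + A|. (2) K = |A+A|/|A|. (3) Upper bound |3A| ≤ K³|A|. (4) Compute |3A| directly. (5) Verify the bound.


|A| = 4.
Step 1: Compute A + A by enumerating all 16 pairs.
A + A = {-6, 1, 2, 4, 8, 9, 10, 11, 12, 14}, so |A + A| = 10.
Step 2: Doubling constant K = |A + A|/|A| = 10/4 = 10/4 ≈ 2.5000.
Step 3: Plünnecke-Ruzsa gives |3A| ≤ K³·|A| = (2.5000)³ · 4 ≈ 62.5000.
Step 4: Compute 3A = A + A + A directly by enumerating all triples (a,b,c) ∈ A³; |3A| = 19.
Step 5: Check 19 ≤ 62.5000? Yes ✓.

K = 10/4, Plünnecke-Ruzsa bound K³|A| ≈ 62.5000, |3A| = 19, inequality holds.


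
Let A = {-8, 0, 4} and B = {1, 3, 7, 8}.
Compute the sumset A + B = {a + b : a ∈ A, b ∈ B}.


A + B = {a + b : a ∈ A, b ∈ B}.
Enumerate all |A|·|B| = 3·4 = 12 pairs (a, b) and collect distinct sums.
a = -8: -8+1=-7, -8+3=-5, -8+7=-1, -8+8=0
a = 0: 0+1=1, 0+3=3, 0+7=7, 0+8=8
a = 4: 4+1=5, 4+3=7, 4+7=11, 4+8=12
Collecting distinct sums: A + B = {-7, -5, -1, 0, 1, 3, 5, 7, 8, 11, 12}
|A + B| = 11

A + B = {-7, -5, -1, 0, 1, 3, 5, 7, 8, 11, 12}


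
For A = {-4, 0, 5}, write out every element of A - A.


A - A = {a - a' : a, a' ∈ A}.
Compute a - a' for each ordered pair (a, a'):
a = -4: -4--4=0, -4-0=-4, -4-5=-9
a = 0: 0--4=4, 0-0=0, 0-5=-5
a = 5: 5--4=9, 5-0=5, 5-5=0
Collecting distinct values (and noting 0 appears from a-a):
A - A = {-9, -5, -4, 0, 4, 5, 9}
|A - A| = 7

A - A = {-9, -5, -4, 0, 4, 5, 9}


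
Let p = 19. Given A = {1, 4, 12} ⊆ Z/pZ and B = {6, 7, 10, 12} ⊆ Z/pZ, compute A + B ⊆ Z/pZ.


Work in Z/19Z: reduce every sum a + b modulo 19.
Enumerate all 12 pairs:
a = 1: 1+6=7, 1+7=8, 1+10=11, 1+12=13
a = 4: 4+6=10, 4+7=11, 4+10=14, 4+12=16
a = 12: 12+6=18, 12+7=0, 12+10=3, 12+12=5
Distinct residues collected: {0, 3, 5, 7, 8, 10, 11, 13, 14, 16, 18}
|A + B| = 11 (out of 19 total residues).

A + B = {0, 3, 5, 7, 8, 10, 11, 13, 14, 16, 18}


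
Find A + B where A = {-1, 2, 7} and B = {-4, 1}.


A + B = {a + b : a ∈ A, b ∈ B}.
Enumerate all |A|·|B| = 3·2 = 6 pairs (a, b) and collect distinct sums.
a = -1: -1+-4=-5, -1+1=0
a = 2: 2+-4=-2, 2+1=3
a = 7: 7+-4=3, 7+1=8
Collecting distinct sums: A + B = {-5, -2, 0, 3, 8}
|A + B| = 5

A + B = {-5, -2, 0, 3, 8}


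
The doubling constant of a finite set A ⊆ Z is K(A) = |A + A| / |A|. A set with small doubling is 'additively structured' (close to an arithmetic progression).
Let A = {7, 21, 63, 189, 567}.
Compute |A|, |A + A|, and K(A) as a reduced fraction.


|A| = 5.
Compute A + A by enumerating all 25 pairs.
A + A = {14, 28, 42, 70, 84, 126, 196, 210, 252, 378, 574, 588, 630, 756, 1134}, so |A + A| = 15.
K = |A + A| / |A| = 15/5 = 3/1 ≈ 3.0000.
Reference: AP of size 5 gives K = 9/5 ≈ 1.8000; a fully generic set of size 5 gives K ≈ 3.0000.

|A| = 5, |A + A| = 15, K = 15/5 = 3/1.


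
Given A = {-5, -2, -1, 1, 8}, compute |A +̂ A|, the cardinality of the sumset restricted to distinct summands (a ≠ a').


Restricted sumset: A +̂ A = {a + a' : a ∈ A, a' ∈ A, a ≠ a'}.
Equivalently, take A + A and drop any sum 2a that is achievable ONLY as a + a for a ∈ A (i.e. sums representable only with equal summands).
Enumerate pairs (a, a') with a < a' (symmetric, so each unordered pair gives one sum; this covers all a ≠ a'):
  -5 + -2 = -7
  -5 + -1 = -6
  -5 + 1 = -4
  -5 + 8 = 3
  -2 + -1 = -3
  -2 + 1 = -1
  -2 + 8 = 6
  -1 + 1 = 0
  -1 + 8 = 7
  1 + 8 = 9
Collected distinct sums: {-7, -6, -4, -3, -1, 0, 3, 6, 7, 9}
|A +̂ A| = 10
(Reference bound: |A +̂ A| ≥ 2|A| - 3 for |A| ≥ 2, with |A| = 5 giving ≥ 7.)

|A +̂ A| = 10


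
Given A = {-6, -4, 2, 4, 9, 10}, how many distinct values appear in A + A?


A + A = {a + a' : a, a' ∈ A}; |A| = 6.
General bounds: 2|A| - 1 ≤ |A + A| ≤ |A|(|A|+1)/2, i.e. 11 ≤ |A + A| ≤ 21.
Lower bound 2|A|-1 is attained iff A is an arithmetic progression.
Enumerate sums a + a' for a ≤ a' (symmetric, so this suffices):
a = -6: -6+-6=-12, -6+-4=-10, -6+2=-4, -6+4=-2, -6+9=3, -6+10=4
a = -4: -4+-4=-8, -4+2=-2, -4+4=0, -4+9=5, -4+10=6
a = 2: 2+2=4, 2+4=6, 2+9=11, 2+10=12
a = 4: 4+4=8, 4+9=13, 4+10=14
a = 9: 9+9=18, 9+10=19
a = 10: 10+10=20
Distinct sums: {-12, -10, -8, -4, -2, 0, 3, 4, 5, 6, 8, 11, 12, 13, 14, 18, 19, 20}
|A + A| = 18

|A + A| = 18


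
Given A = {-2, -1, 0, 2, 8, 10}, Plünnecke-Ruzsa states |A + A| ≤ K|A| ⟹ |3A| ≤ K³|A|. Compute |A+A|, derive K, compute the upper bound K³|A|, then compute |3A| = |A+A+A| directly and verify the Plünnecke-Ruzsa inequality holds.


|A| = 6.
Step 1: Compute A + A by enumerating all 36 pairs.
A + A = {-4, -3, -2, -1, 0, 1, 2, 4, 6, 7, 8, 9, 10, 12, 16, 18, 20}, so |A + A| = 17.
Step 2: Doubling constant K = |A + A|/|A| = 17/6 = 17/6 ≈ 2.8333.
Step 3: Plünnecke-Ruzsa gives |3A| ≤ K³·|A| = (2.8333)³ · 6 ≈ 136.4722.
Step 4: Compute 3A = A + A + A directly by enumerating all triples (a,b,c) ∈ A³; |3A| = 31.
Step 5: Check 31 ≤ 136.4722? Yes ✓.

K = 17/6, Plünnecke-Ruzsa bound K³|A| ≈ 136.4722, |3A| = 31, inequality holds.


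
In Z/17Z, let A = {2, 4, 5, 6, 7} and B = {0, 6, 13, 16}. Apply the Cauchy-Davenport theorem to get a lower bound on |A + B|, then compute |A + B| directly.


Cauchy-Davenport: |A + B| ≥ min(p, |A| + |B| - 1) for A, B nonempty in Z/pZ.
|A| = 5, |B| = 4, p = 17.
CD lower bound = min(17, 5 + 4 - 1) = min(17, 8) = 8.
Compute A + B mod 17 directly:
a = 2: 2+0=2, 2+6=8, 2+13=15, 2+16=1
a = 4: 4+0=4, 4+6=10, 4+13=0, 4+16=3
a = 5: 5+0=5, 5+6=11, 5+13=1, 5+16=4
a = 6: 6+0=6, 6+6=12, 6+13=2, 6+16=5
a = 7: 7+0=7, 7+6=13, 7+13=3, 7+16=6
A + B = {0, 1, 2, 3, 4, 5, 6, 7, 8, 10, 11, 12, 13, 15}, so |A + B| = 14.
Verify: 14 ≥ 8? Yes ✓.

CD lower bound = 8, actual |A + B| = 14.


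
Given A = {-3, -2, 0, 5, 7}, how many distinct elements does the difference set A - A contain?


A - A = {a - a' : a, a' ∈ A}; |A| = 5.
Bounds: 2|A|-1 ≤ |A - A| ≤ |A|² - |A| + 1, i.e. 9 ≤ |A - A| ≤ 21.
Note: 0 ∈ A - A always (from a - a). The set is symmetric: if d ∈ A - A then -d ∈ A - A.
Enumerate nonzero differences d = a - a' with a > a' (then include -d):
Positive differences: {1, 2, 3, 5, 7, 8, 9, 10}
Full difference set: {0} ∪ (positive diffs) ∪ (negative diffs).
|A - A| = 1 + 2·8 = 17 (matches direct enumeration: 17).

|A - A| = 17


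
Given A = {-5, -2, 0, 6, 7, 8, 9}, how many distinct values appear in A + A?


A + A = {a + a' : a, a' ∈ A}; |A| = 7.
General bounds: 2|A| - 1 ≤ |A + A| ≤ |A|(|A|+1)/2, i.e. 13 ≤ |A + A| ≤ 28.
Lower bound 2|A|-1 is attained iff A is an arithmetic progression.
Enumerate sums a + a' for a ≤ a' (symmetric, so this suffices):
a = -5: -5+-5=-10, -5+-2=-7, -5+0=-5, -5+6=1, -5+7=2, -5+8=3, -5+9=4
a = -2: -2+-2=-4, -2+0=-2, -2+6=4, -2+7=5, -2+8=6, -2+9=7
a = 0: 0+0=0, 0+6=6, 0+7=7, 0+8=8, 0+9=9
a = 6: 6+6=12, 6+7=13, 6+8=14, 6+9=15
a = 7: 7+7=14, 7+8=15, 7+9=16
a = 8: 8+8=16, 8+9=17
a = 9: 9+9=18
Distinct sums: {-10, -7, -5, -4, -2, 0, 1, 2, 3, 4, 5, 6, 7, 8, 9, 12, 13, 14, 15, 16, 17, 18}
|A + A| = 22

|A + A| = 22


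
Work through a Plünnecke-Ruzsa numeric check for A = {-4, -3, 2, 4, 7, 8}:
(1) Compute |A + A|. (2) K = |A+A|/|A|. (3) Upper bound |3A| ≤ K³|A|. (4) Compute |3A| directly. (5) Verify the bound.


|A| = 6.
Step 1: Compute A + A by enumerating all 36 pairs.
A + A = {-8, -7, -6, -2, -1, 0, 1, 3, 4, 5, 6, 8, 9, 10, 11, 12, 14, 15, 16}, so |A + A| = 19.
Step 2: Doubling constant K = |A + A|/|A| = 19/6 = 19/6 ≈ 3.1667.
Step 3: Plünnecke-Ruzsa gives |3A| ≤ K³·|A| = (3.1667)³ · 6 ≈ 190.5278.
Step 4: Compute 3A = A + A + A directly by enumerating all triples (a,b,c) ∈ A³; |3A| = 35.
Step 5: Check 35 ≤ 190.5278? Yes ✓.

K = 19/6, Plünnecke-Ruzsa bound K³|A| ≈ 190.5278, |3A| = 35, inequality holds.


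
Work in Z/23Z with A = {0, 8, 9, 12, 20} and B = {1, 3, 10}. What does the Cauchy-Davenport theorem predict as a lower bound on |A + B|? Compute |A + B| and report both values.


Cauchy-Davenport: |A + B| ≥ min(p, |A| + |B| - 1) for A, B nonempty in Z/pZ.
|A| = 5, |B| = 3, p = 23.
CD lower bound = min(23, 5 + 3 - 1) = min(23, 7) = 7.
Compute A + B mod 23 directly:
a = 0: 0+1=1, 0+3=3, 0+10=10
a = 8: 8+1=9, 8+3=11, 8+10=18
a = 9: 9+1=10, 9+3=12, 9+10=19
a = 12: 12+1=13, 12+3=15, 12+10=22
a = 20: 20+1=21, 20+3=0, 20+10=7
A + B = {0, 1, 3, 7, 9, 10, 11, 12, 13, 15, 18, 19, 21, 22}, so |A + B| = 14.
Verify: 14 ≥ 7? Yes ✓.

CD lower bound = 7, actual |A + B| = 14.


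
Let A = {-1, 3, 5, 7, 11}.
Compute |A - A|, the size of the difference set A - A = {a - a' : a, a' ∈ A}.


A - A = {a - a' : a, a' ∈ A}; |A| = 5.
Bounds: 2|A|-1 ≤ |A - A| ≤ |A|² - |A| + 1, i.e. 9 ≤ |A - A| ≤ 21.
Note: 0 ∈ A - A always (from a - a). The set is symmetric: if d ∈ A - A then -d ∈ A - A.
Enumerate nonzero differences d = a - a' with a > a' (then include -d):
Positive differences: {2, 4, 6, 8, 12}
Full difference set: {0} ∪ (positive diffs) ∪ (negative diffs).
|A - A| = 1 + 2·5 = 11 (matches direct enumeration: 11).

|A - A| = 11


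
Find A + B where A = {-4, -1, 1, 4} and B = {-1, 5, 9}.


A + B = {a + b : a ∈ A, b ∈ B}.
Enumerate all |A|·|B| = 4·3 = 12 pairs (a, b) and collect distinct sums.
a = -4: -4+-1=-5, -4+5=1, -4+9=5
a = -1: -1+-1=-2, -1+5=4, -1+9=8
a = 1: 1+-1=0, 1+5=6, 1+9=10
a = 4: 4+-1=3, 4+5=9, 4+9=13
Collecting distinct sums: A + B = {-5, -2, 0, 1, 3, 4, 5, 6, 8, 9, 10, 13}
|A + B| = 12

A + B = {-5, -2, 0, 1, 3, 4, 5, 6, 8, 9, 10, 13}


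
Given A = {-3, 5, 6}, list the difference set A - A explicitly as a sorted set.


A - A = {a - a' : a, a' ∈ A}.
Compute a - a' for each ordered pair (a, a'):
a = -3: -3--3=0, -3-5=-8, -3-6=-9
a = 5: 5--3=8, 5-5=0, 5-6=-1
a = 6: 6--3=9, 6-5=1, 6-6=0
Collecting distinct values (and noting 0 appears from a-a):
A - A = {-9, -8, -1, 0, 1, 8, 9}
|A - A| = 7

A - A = {-9, -8, -1, 0, 1, 8, 9}


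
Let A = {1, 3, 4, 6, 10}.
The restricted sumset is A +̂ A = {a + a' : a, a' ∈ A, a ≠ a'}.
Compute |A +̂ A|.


Restricted sumset: A +̂ A = {a + a' : a ∈ A, a' ∈ A, a ≠ a'}.
Equivalently, take A + A and drop any sum 2a that is achievable ONLY as a + a for a ∈ A (i.e. sums representable only with equal summands).
Enumerate pairs (a, a') with a < a' (symmetric, so each unordered pair gives one sum; this covers all a ≠ a'):
  1 + 3 = 4
  1 + 4 = 5
  1 + 6 = 7
  1 + 10 = 11
  3 + 4 = 7
  3 + 6 = 9
  3 + 10 = 13
  4 + 6 = 10
  4 + 10 = 14
  6 + 10 = 16
Collected distinct sums: {4, 5, 7, 9, 10, 11, 13, 14, 16}
|A +̂ A| = 9
(Reference bound: |A +̂ A| ≥ 2|A| - 3 for |A| ≥ 2, with |A| = 5 giving ≥ 7.)

|A +̂ A| = 9


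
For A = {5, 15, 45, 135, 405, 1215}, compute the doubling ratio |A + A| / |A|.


|A| = 6.
Compute A + A by enumerating all 36 pairs.
A + A = {10, 20, 30, 50, 60, 90, 140, 150, 180, 270, 410, 420, 450, 540, 810, 1220, 1230, 1260, 1350, 1620, 2430}, so |A + A| = 21.
K = |A + A| / |A| = 21/6 = 7/2 ≈ 3.5000.
Reference: AP of size 6 gives K = 11/6 ≈ 1.8333; a fully generic set of size 6 gives K ≈ 3.5000.

|A| = 6, |A + A| = 21, K = 21/6 = 7/2.


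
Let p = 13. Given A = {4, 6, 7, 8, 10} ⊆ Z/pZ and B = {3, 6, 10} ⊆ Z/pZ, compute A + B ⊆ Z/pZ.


Work in Z/13Z: reduce every sum a + b modulo 13.
Enumerate all 15 pairs:
a = 4: 4+3=7, 4+6=10, 4+10=1
a = 6: 6+3=9, 6+6=12, 6+10=3
a = 7: 7+3=10, 7+6=0, 7+10=4
a = 8: 8+3=11, 8+6=1, 8+10=5
a = 10: 10+3=0, 10+6=3, 10+10=7
Distinct residues collected: {0, 1, 3, 4, 5, 7, 9, 10, 11, 12}
|A + B| = 10 (out of 13 total residues).

A + B = {0, 1, 3, 4, 5, 7, 9, 10, 11, 12}


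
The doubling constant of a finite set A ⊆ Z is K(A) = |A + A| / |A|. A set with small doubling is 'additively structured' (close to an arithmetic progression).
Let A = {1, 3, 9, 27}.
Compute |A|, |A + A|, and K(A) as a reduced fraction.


|A| = 4.
Compute A + A by enumerating all 16 pairs.
A + A = {2, 4, 6, 10, 12, 18, 28, 30, 36, 54}, so |A + A| = 10.
K = |A + A| / |A| = 10/4 = 5/2 ≈ 2.5000.
Reference: AP of size 4 gives K = 7/4 ≈ 1.7500; a fully generic set of size 4 gives K ≈ 2.5000.

|A| = 4, |A + A| = 10, K = 10/4 = 5/2.


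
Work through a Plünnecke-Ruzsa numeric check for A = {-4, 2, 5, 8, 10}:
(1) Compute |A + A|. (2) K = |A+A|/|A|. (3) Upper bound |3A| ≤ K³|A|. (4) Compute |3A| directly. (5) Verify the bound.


|A| = 5.
Step 1: Compute A + A by enumerating all 25 pairs.
A + A = {-8, -2, 1, 4, 6, 7, 10, 12, 13, 15, 16, 18, 20}, so |A + A| = 13.
Step 2: Doubling constant K = |A + A|/|A| = 13/5 = 13/5 ≈ 2.6000.
Step 3: Plünnecke-Ruzsa gives |3A| ≤ K³·|A| = (2.6000)³ · 5 ≈ 87.8800.
Step 4: Compute 3A = A + A + A directly by enumerating all triples (a,b,c) ∈ A³; |3A| = 25.
Step 5: Check 25 ≤ 87.8800? Yes ✓.

K = 13/5, Plünnecke-Ruzsa bound K³|A| ≈ 87.8800, |3A| = 25, inequality holds.


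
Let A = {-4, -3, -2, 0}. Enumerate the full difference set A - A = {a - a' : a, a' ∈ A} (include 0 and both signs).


A - A = {a - a' : a, a' ∈ A}.
Compute a - a' for each ordered pair (a, a'):
a = -4: -4--4=0, -4--3=-1, -4--2=-2, -4-0=-4
a = -3: -3--4=1, -3--3=0, -3--2=-1, -3-0=-3
a = -2: -2--4=2, -2--3=1, -2--2=0, -2-0=-2
a = 0: 0--4=4, 0--3=3, 0--2=2, 0-0=0
Collecting distinct values (and noting 0 appears from a-a):
A - A = {-4, -3, -2, -1, 0, 1, 2, 3, 4}
|A - A| = 9

A - A = {-4, -3, -2, -1, 0, 1, 2, 3, 4}


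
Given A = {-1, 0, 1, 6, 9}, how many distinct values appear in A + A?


A + A = {a + a' : a, a' ∈ A}; |A| = 5.
General bounds: 2|A| - 1 ≤ |A + A| ≤ |A|(|A|+1)/2, i.e. 9 ≤ |A + A| ≤ 15.
Lower bound 2|A|-1 is attained iff A is an arithmetic progression.
Enumerate sums a + a' for a ≤ a' (symmetric, so this suffices):
a = -1: -1+-1=-2, -1+0=-1, -1+1=0, -1+6=5, -1+9=8
a = 0: 0+0=0, 0+1=1, 0+6=6, 0+9=9
a = 1: 1+1=2, 1+6=7, 1+9=10
a = 6: 6+6=12, 6+9=15
a = 9: 9+9=18
Distinct sums: {-2, -1, 0, 1, 2, 5, 6, 7, 8, 9, 10, 12, 15, 18}
|A + A| = 14

|A + A| = 14


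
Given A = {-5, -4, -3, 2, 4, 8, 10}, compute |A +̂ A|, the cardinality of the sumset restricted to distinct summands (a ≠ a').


Restricted sumset: A +̂ A = {a + a' : a ∈ A, a' ∈ A, a ≠ a'}.
Equivalently, take A + A and drop any sum 2a that is achievable ONLY as a + a for a ∈ A (i.e. sums representable only with equal summands).
Enumerate pairs (a, a') with a < a' (symmetric, so each unordered pair gives one sum; this covers all a ≠ a'):
  -5 + -4 = -9
  -5 + -3 = -8
  -5 + 2 = -3
  -5 + 4 = -1
  -5 + 8 = 3
  -5 + 10 = 5
  -4 + -3 = -7
  -4 + 2 = -2
  -4 + 4 = 0
  -4 + 8 = 4
  -4 + 10 = 6
  -3 + 2 = -1
  -3 + 4 = 1
  -3 + 8 = 5
  -3 + 10 = 7
  2 + 4 = 6
  2 + 8 = 10
  2 + 10 = 12
  4 + 8 = 12
  4 + 10 = 14
  8 + 10 = 18
Collected distinct sums: {-9, -8, -7, -3, -2, -1, 0, 1, 3, 4, 5, 6, 7, 10, 12, 14, 18}
|A +̂ A| = 17
(Reference bound: |A +̂ A| ≥ 2|A| - 3 for |A| ≥ 2, with |A| = 7 giving ≥ 11.)

|A +̂ A| = 17


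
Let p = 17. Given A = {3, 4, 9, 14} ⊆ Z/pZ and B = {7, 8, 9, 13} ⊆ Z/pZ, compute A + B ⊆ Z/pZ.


Work in Z/17Z: reduce every sum a + b modulo 17.
Enumerate all 16 pairs:
a = 3: 3+7=10, 3+8=11, 3+9=12, 3+13=16
a = 4: 4+7=11, 4+8=12, 4+9=13, 4+13=0
a = 9: 9+7=16, 9+8=0, 9+9=1, 9+13=5
a = 14: 14+7=4, 14+8=5, 14+9=6, 14+13=10
Distinct residues collected: {0, 1, 4, 5, 6, 10, 11, 12, 13, 16}
|A + B| = 10 (out of 17 total residues).

A + B = {0, 1, 4, 5, 6, 10, 11, 12, 13, 16}


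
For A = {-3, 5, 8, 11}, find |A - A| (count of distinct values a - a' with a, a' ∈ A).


A - A = {a - a' : a, a' ∈ A}; |A| = 4.
Bounds: 2|A|-1 ≤ |A - A| ≤ |A|² - |A| + 1, i.e. 7 ≤ |A - A| ≤ 13.
Note: 0 ∈ A - A always (from a - a). The set is symmetric: if d ∈ A - A then -d ∈ A - A.
Enumerate nonzero differences d = a - a' with a > a' (then include -d):
Positive differences: {3, 6, 8, 11, 14}
Full difference set: {0} ∪ (positive diffs) ∪ (negative diffs).
|A - A| = 1 + 2·5 = 11 (matches direct enumeration: 11).

|A - A| = 11


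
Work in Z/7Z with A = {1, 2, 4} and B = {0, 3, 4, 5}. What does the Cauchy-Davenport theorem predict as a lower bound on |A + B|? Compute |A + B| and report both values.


Cauchy-Davenport: |A + B| ≥ min(p, |A| + |B| - 1) for A, B nonempty in Z/pZ.
|A| = 3, |B| = 4, p = 7.
CD lower bound = min(7, 3 + 4 - 1) = min(7, 6) = 6.
Compute A + B mod 7 directly:
a = 1: 1+0=1, 1+3=4, 1+4=5, 1+5=6
a = 2: 2+0=2, 2+3=5, 2+4=6, 2+5=0
a = 4: 4+0=4, 4+3=0, 4+4=1, 4+5=2
A + B = {0, 1, 2, 4, 5, 6}, so |A + B| = 6.
Verify: 6 ≥ 6? Yes ✓.

CD lower bound = 6, actual |A + B| = 6.


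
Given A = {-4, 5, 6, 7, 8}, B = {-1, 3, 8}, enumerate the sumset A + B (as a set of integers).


A + B = {a + b : a ∈ A, b ∈ B}.
Enumerate all |A|·|B| = 5·3 = 15 pairs (a, b) and collect distinct sums.
a = -4: -4+-1=-5, -4+3=-1, -4+8=4
a = 5: 5+-1=4, 5+3=8, 5+8=13
a = 6: 6+-1=5, 6+3=9, 6+8=14
a = 7: 7+-1=6, 7+3=10, 7+8=15
a = 8: 8+-1=7, 8+3=11, 8+8=16
Collecting distinct sums: A + B = {-5, -1, 4, 5, 6, 7, 8, 9, 10, 11, 13, 14, 15, 16}
|A + B| = 14

A + B = {-5, -1, 4, 5, 6, 7, 8, 9, 10, 11, 13, 14, 15, 16}


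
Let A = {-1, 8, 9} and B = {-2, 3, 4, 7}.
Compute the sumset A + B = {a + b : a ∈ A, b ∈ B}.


A + B = {a + b : a ∈ A, b ∈ B}.
Enumerate all |A|·|B| = 3·4 = 12 pairs (a, b) and collect distinct sums.
a = -1: -1+-2=-3, -1+3=2, -1+4=3, -1+7=6
a = 8: 8+-2=6, 8+3=11, 8+4=12, 8+7=15
a = 9: 9+-2=7, 9+3=12, 9+4=13, 9+7=16
Collecting distinct sums: A + B = {-3, 2, 3, 6, 7, 11, 12, 13, 15, 16}
|A + B| = 10

A + B = {-3, 2, 3, 6, 7, 11, 12, 13, 15, 16}


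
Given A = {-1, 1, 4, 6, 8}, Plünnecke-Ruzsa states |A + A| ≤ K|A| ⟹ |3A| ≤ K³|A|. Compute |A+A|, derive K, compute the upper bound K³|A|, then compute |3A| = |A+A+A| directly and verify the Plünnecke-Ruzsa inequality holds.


|A| = 5.
Step 1: Compute A + A by enumerating all 25 pairs.
A + A = {-2, 0, 2, 3, 5, 7, 8, 9, 10, 12, 14, 16}, so |A + A| = 12.
Step 2: Doubling constant K = |A + A|/|A| = 12/5 = 12/5 ≈ 2.4000.
Step 3: Plünnecke-Ruzsa gives |3A| ≤ K³·|A| = (2.4000)³ · 5 ≈ 69.1200.
Step 4: Compute 3A = A + A + A directly by enumerating all triples (a,b,c) ∈ A³; |3A| = 22.
Step 5: Check 22 ≤ 69.1200? Yes ✓.

K = 12/5, Plünnecke-Ruzsa bound K³|A| ≈ 69.1200, |3A| = 22, inequality holds.


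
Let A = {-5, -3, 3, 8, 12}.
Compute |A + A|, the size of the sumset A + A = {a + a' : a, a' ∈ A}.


A + A = {a + a' : a, a' ∈ A}; |A| = 5.
General bounds: 2|A| - 1 ≤ |A + A| ≤ |A|(|A|+1)/2, i.e. 9 ≤ |A + A| ≤ 15.
Lower bound 2|A|-1 is attained iff A is an arithmetic progression.
Enumerate sums a + a' for a ≤ a' (symmetric, so this suffices):
a = -5: -5+-5=-10, -5+-3=-8, -5+3=-2, -5+8=3, -5+12=7
a = -3: -3+-3=-6, -3+3=0, -3+8=5, -3+12=9
a = 3: 3+3=6, 3+8=11, 3+12=15
a = 8: 8+8=16, 8+12=20
a = 12: 12+12=24
Distinct sums: {-10, -8, -6, -2, 0, 3, 5, 6, 7, 9, 11, 15, 16, 20, 24}
|A + A| = 15

|A + A| = 15


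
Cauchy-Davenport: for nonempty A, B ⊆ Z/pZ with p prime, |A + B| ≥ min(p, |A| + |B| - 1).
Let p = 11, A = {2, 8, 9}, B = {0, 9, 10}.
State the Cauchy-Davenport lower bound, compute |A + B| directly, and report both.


Cauchy-Davenport: |A + B| ≥ min(p, |A| + |B| - 1) for A, B nonempty in Z/pZ.
|A| = 3, |B| = 3, p = 11.
CD lower bound = min(11, 3 + 3 - 1) = min(11, 5) = 5.
Compute A + B mod 11 directly:
a = 2: 2+0=2, 2+9=0, 2+10=1
a = 8: 8+0=8, 8+9=6, 8+10=7
a = 9: 9+0=9, 9+9=7, 9+10=8
A + B = {0, 1, 2, 6, 7, 8, 9}, so |A + B| = 7.
Verify: 7 ≥ 5? Yes ✓.

CD lower bound = 5, actual |A + B| = 7.


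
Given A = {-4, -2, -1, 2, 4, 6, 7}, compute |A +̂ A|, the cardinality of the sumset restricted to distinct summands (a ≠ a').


Restricted sumset: A +̂ A = {a + a' : a ∈ A, a' ∈ A, a ≠ a'}.
Equivalently, take A + A and drop any sum 2a that is achievable ONLY as a + a for a ∈ A (i.e. sums representable only with equal summands).
Enumerate pairs (a, a') with a < a' (symmetric, so each unordered pair gives one sum; this covers all a ≠ a'):
  -4 + -2 = -6
  -4 + -1 = -5
  -4 + 2 = -2
  -4 + 4 = 0
  -4 + 6 = 2
  -4 + 7 = 3
  -2 + -1 = -3
  -2 + 2 = 0
  -2 + 4 = 2
  -2 + 6 = 4
  -2 + 7 = 5
  -1 + 2 = 1
  -1 + 4 = 3
  -1 + 6 = 5
  -1 + 7 = 6
  2 + 4 = 6
  2 + 6 = 8
  2 + 7 = 9
  4 + 6 = 10
  4 + 7 = 11
  6 + 7 = 13
Collected distinct sums: {-6, -5, -3, -2, 0, 1, 2, 3, 4, 5, 6, 8, 9, 10, 11, 13}
|A +̂ A| = 16
(Reference bound: |A +̂ A| ≥ 2|A| - 3 for |A| ≥ 2, with |A| = 7 giving ≥ 11.)

|A +̂ A| = 16


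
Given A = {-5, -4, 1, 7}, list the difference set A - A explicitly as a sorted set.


A - A = {a - a' : a, a' ∈ A}.
Compute a - a' for each ordered pair (a, a'):
a = -5: -5--5=0, -5--4=-1, -5-1=-6, -5-7=-12
a = -4: -4--5=1, -4--4=0, -4-1=-5, -4-7=-11
a = 1: 1--5=6, 1--4=5, 1-1=0, 1-7=-6
a = 7: 7--5=12, 7--4=11, 7-1=6, 7-7=0
Collecting distinct values (and noting 0 appears from a-a):
A - A = {-12, -11, -6, -5, -1, 0, 1, 5, 6, 11, 12}
|A - A| = 11

A - A = {-12, -11, -6, -5, -1, 0, 1, 5, 6, 11, 12}


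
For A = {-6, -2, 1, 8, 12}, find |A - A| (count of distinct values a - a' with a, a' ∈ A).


A - A = {a - a' : a, a' ∈ A}; |A| = 5.
Bounds: 2|A|-1 ≤ |A - A| ≤ |A|² - |A| + 1, i.e. 9 ≤ |A - A| ≤ 21.
Note: 0 ∈ A - A always (from a - a). The set is symmetric: if d ∈ A - A then -d ∈ A - A.
Enumerate nonzero differences d = a - a' with a > a' (then include -d):
Positive differences: {3, 4, 7, 10, 11, 14, 18}
Full difference set: {0} ∪ (positive diffs) ∪ (negative diffs).
|A - A| = 1 + 2·7 = 15 (matches direct enumeration: 15).

|A - A| = 15


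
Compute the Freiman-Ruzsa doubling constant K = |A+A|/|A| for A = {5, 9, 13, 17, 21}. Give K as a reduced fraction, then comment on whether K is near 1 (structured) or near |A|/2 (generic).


|A| = 5.
Compute A + A by enumerating all 25 pairs.
A + A = {10, 14, 18, 22, 26, 30, 34, 38, 42}, so |A + A| = 9.
K = |A + A| / |A| = 9/5 (already in lowest terms) ≈ 1.8000.
Reference: AP of size 5 gives K = 9/5 ≈ 1.8000; a fully generic set of size 5 gives K ≈ 3.0000.

|A| = 5, |A + A| = 9, K = 9/5.


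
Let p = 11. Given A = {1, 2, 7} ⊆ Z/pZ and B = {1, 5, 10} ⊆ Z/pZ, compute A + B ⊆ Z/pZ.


Work in Z/11Z: reduce every sum a + b modulo 11.
Enumerate all 9 pairs:
a = 1: 1+1=2, 1+5=6, 1+10=0
a = 2: 2+1=3, 2+5=7, 2+10=1
a = 7: 7+1=8, 7+5=1, 7+10=6
Distinct residues collected: {0, 1, 2, 3, 6, 7, 8}
|A + B| = 7 (out of 11 total residues).

A + B = {0, 1, 2, 3, 6, 7, 8}


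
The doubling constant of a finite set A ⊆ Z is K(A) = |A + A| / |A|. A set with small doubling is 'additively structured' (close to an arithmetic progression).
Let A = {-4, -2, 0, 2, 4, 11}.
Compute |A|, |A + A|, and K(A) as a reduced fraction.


|A| = 6.
Compute A + A by enumerating all 36 pairs.
A + A = {-8, -6, -4, -2, 0, 2, 4, 6, 7, 8, 9, 11, 13, 15, 22}, so |A + A| = 15.
K = |A + A| / |A| = 15/6 = 5/2 ≈ 2.5000.
Reference: AP of size 6 gives K = 11/6 ≈ 1.8333; a fully generic set of size 6 gives K ≈ 3.5000.

|A| = 6, |A + A| = 15, K = 15/6 = 5/2.


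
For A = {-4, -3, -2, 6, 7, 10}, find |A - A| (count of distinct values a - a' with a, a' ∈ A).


A - A = {a - a' : a, a' ∈ A}; |A| = 6.
Bounds: 2|A|-1 ≤ |A - A| ≤ |A|² - |A| + 1, i.e. 11 ≤ |A - A| ≤ 31.
Note: 0 ∈ A - A always (from a - a). The set is symmetric: if d ∈ A - A then -d ∈ A - A.
Enumerate nonzero differences d = a - a' with a > a' (then include -d):
Positive differences: {1, 2, 3, 4, 8, 9, 10, 11, 12, 13, 14}
Full difference set: {0} ∪ (positive diffs) ∪ (negative diffs).
|A - A| = 1 + 2·11 = 23 (matches direct enumeration: 23).

|A - A| = 23


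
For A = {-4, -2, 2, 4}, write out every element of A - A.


A - A = {a - a' : a, a' ∈ A}.
Compute a - a' for each ordered pair (a, a'):
a = -4: -4--4=0, -4--2=-2, -4-2=-6, -4-4=-8
a = -2: -2--4=2, -2--2=0, -2-2=-4, -2-4=-6
a = 2: 2--4=6, 2--2=4, 2-2=0, 2-4=-2
a = 4: 4--4=8, 4--2=6, 4-2=2, 4-4=0
Collecting distinct values (and noting 0 appears from a-a):
A - A = {-8, -6, -4, -2, 0, 2, 4, 6, 8}
|A - A| = 9

A - A = {-8, -6, -4, -2, 0, 2, 4, 6, 8}


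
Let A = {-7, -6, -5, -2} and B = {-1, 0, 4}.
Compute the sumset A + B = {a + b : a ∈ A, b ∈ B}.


A + B = {a + b : a ∈ A, b ∈ B}.
Enumerate all |A|·|B| = 4·3 = 12 pairs (a, b) and collect distinct sums.
a = -7: -7+-1=-8, -7+0=-7, -7+4=-3
a = -6: -6+-1=-7, -6+0=-6, -6+4=-2
a = -5: -5+-1=-6, -5+0=-5, -5+4=-1
a = -2: -2+-1=-3, -2+0=-2, -2+4=2
Collecting distinct sums: A + B = {-8, -7, -6, -5, -3, -2, -1, 2}
|A + B| = 8

A + B = {-8, -7, -6, -5, -3, -2, -1, 2}


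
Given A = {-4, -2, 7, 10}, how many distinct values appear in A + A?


A + A = {a + a' : a, a' ∈ A}; |A| = 4.
General bounds: 2|A| - 1 ≤ |A + A| ≤ |A|(|A|+1)/2, i.e. 7 ≤ |A + A| ≤ 10.
Lower bound 2|A|-1 is attained iff A is an arithmetic progression.
Enumerate sums a + a' for a ≤ a' (symmetric, so this suffices):
a = -4: -4+-4=-8, -4+-2=-6, -4+7=3, -4+10=6
a = -2: -2+-2=-4, -2+7=5, -2+10=8
a = 7: 7+7=14, 7+10=17
a = 10: 10+10=20
Distinct sums: {-8, -6, -4, 3, 5, 6, 8, 14, 17, 20}
|A + A| = 10

|A + A| = 10


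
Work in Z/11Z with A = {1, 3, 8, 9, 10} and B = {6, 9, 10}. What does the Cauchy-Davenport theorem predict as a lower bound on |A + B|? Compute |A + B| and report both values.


Cauchy-Davenport: |A + B| ≥ min(p, |A| + |B| - 1) for A, B nonempty in Z/pZ.
|A| = 5, |B| = 3, p = 11.
CD lower bound = min(11, 5 + 3 - 1) = min(11, 7) = 7.
Compute A + B mod 11 directly:
a = 1: 1+6=7, 1+9=10, 1+10=0
a = 3: 3+6=9, 3+9=1, 3+10=2
a = 8: 8+6=3, 8+9=6, 8+10=7
a = 9: 9+6=4, 9+9=7, 9+10=8
a = 10: 10+6=5, 10+9=8, 10+10=9
A + B = {0, 1, 2, 3, 4, 5, 6, 7, 8, 9, 10}, so |A + B| = 11.
Verify: 11 ≥ 7? Yes ✓.

CD lower bound = 7, actual |A + B| = 11.


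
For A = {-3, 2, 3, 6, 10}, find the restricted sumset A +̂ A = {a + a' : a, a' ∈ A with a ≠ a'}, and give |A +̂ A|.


Restricted sumset: A +̂ A = {a + a' : a ∈ A, a' ∈ A, a ≠ a'}.
Equivalently, take A + A and drop any sum 2a that is achievable ONLY as a + a for a ∈ A (i.e. sums representable only with equal summands).
Enumerate pairs (a, a') with a < a' (symmetric, so each unordered pair gives one sum; this covers all a ≠ a'):
  -3 + 2 = -1
  -3 + 3 = 0
  -3 + 6 = 3
  -3 + 10 = 7
  2 + 3 = 5
  2 + 6 = 8
  2 + 10 = 12
  3 + 6 = 9
  3 + 10 = 13
  6 + 10 = 16
Collected distinct sums: {-1, 0, 3, 5, 7, 8, 9, 12, 13, 16}
|A +̂ A| = 10
(Reference bound: |A +̂ A| ≥ 2|A| - 3 for |A| ≥ 2, with |A| = 5 giving ≥ 7.)

|A +̂ A| = 10


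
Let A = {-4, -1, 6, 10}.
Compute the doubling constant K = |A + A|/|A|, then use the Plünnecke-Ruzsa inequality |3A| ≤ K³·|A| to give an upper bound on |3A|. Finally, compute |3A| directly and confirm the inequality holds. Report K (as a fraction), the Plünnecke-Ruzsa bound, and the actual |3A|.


|A| = 4.
Step 1: Compute A + A by enumerating all 16 pairs.
A + A = {-8, -5, -2, 2, 5, 6, 9, 12, 16, 20}, so |A + A| = 10.
Step 2: Doubling constant K = |A + A|/|A| = 10/4 = 10/4 ≈ 2.5000.
Step 3: Plünnecke-Ruzsa gives |3A| ≤ K³·|A| = (2.5000)³ · 4 ≈ 62.5000.
Step 4: Compute 3A = A + A + A directly by enumerating all triples (a,b,c) ∈ A³; |3A| = 19.
Step 5: Check 19 ≤ 62.5000? Yes ✓.

K = 10/4, Plünnecke-Ruzsa bound K³|A| ≈ 62.5000, |3A| = 19, inequality holds.


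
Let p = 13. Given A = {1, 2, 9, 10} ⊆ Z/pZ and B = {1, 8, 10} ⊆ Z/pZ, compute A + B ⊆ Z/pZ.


Work in Z/13Z: reduce every sum a + b modulo 13.
Enumerate all 12 pairs:
a = 1: 1+1=2, 1+8=9, 1+10=11
a = 2: 2+1=3, 2+8=10, 2+10=12
a = 9: 9+1=10, 9+8=4, 9+10=6
a = 10: 10+1=11, 10+8=5, 10+10=7
Distinct residues collected: {2, 3, 4, 5, 6, 7, 9, 10, 11, 12}
|A + B| = 10 (out of 13 total residues).

A + B = {2, 3, 4, 5, 6, 7, 9, 10, 11, 12}


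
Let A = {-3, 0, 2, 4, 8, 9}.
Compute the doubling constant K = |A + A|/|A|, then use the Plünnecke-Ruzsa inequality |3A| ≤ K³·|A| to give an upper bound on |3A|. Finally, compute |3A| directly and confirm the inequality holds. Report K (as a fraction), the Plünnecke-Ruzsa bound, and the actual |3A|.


|A| = 6.
Step 1: Compute A + A by enumerating all 36 pairs.
A + A = {-6, -3, -1, 0, 1, 2, 4, 5, 6, 8, 9, 10, 11, 12, 13, 16, 17, 18}, so |A + A| = 18.
Step 2: Doubling constant K = |A + A|/|A| = 18/6 = 18/6 ≈ 3.0000.
Step 3: Plünnecke-Ruzsa gives |3A| ≤ K³·|A| = (3.0000)³ · 6 ≈ 162.0000.
Step 4: Compute 3A = A + A + A directly by enumerating all triples (a,b,c) ∈ A³; |3A| = 33.
Step 5: Check 33 ≤ 162.0000? Yes ✓.

K = 18/6, Plünnecke-Ruzsa bound K³|A| ≈ 162.0000, |3A| = 33, inequality holds.
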